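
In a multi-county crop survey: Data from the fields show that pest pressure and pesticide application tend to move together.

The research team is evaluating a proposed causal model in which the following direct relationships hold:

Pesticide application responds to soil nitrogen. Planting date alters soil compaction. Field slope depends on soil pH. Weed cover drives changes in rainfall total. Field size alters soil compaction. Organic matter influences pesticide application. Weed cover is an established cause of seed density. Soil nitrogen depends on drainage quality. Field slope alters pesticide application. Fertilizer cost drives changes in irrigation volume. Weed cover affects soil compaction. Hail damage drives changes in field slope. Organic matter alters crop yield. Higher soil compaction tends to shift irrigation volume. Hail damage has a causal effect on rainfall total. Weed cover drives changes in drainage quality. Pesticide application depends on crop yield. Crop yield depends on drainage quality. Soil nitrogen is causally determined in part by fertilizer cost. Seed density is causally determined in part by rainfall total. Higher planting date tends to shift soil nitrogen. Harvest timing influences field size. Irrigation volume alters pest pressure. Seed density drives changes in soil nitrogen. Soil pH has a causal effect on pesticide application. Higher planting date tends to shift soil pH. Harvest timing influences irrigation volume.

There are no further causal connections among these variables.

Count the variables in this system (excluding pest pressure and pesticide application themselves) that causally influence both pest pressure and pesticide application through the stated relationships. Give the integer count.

3

The common causes are: fertilizer cost (to pest pressure via fertilizer cost → irrigation volume → pest pressure; to pesticide application via fertilizer cost → soil nitrogen → pesticide application); planting date (to pest pressure via planting date → soil compaction → irrigation volume → pest pressure; to pesticide application via planting date → soil pH → pesticide application); weed cover (to pest pressure via weed cover → soil compaction → irrigation volume → pest pressure; to pesticide application via weed cover → drainage quality → crop yield → pesticide application).
Every other variable lacks a causal path to at least one of pest pressure and pesticide application.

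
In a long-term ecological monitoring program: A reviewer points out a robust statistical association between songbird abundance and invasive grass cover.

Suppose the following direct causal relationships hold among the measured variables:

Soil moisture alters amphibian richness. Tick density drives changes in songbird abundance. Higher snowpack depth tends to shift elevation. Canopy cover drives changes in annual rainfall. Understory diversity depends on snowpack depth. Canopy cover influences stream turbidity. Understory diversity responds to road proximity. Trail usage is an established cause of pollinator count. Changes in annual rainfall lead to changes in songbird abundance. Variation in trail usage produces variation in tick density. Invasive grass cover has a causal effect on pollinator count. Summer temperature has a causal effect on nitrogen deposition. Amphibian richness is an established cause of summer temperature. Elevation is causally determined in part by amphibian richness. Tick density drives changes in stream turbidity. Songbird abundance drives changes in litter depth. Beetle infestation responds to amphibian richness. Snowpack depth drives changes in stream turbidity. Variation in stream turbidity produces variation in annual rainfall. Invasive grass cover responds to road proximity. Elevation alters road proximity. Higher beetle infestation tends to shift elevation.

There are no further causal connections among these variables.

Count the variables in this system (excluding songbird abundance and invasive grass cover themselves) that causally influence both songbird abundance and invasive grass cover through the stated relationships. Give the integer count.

1

The common causes are: snowpack depth (to songbird abundance via snowpack depth → stream turbidity → annual rainfall → songbird abundance; to invasive grass cover via snowpack depth → elevation → road proximity → invasive grass cover).
Every other variable lacks a causal path to at least one of songbird abundance and invasive grass cover.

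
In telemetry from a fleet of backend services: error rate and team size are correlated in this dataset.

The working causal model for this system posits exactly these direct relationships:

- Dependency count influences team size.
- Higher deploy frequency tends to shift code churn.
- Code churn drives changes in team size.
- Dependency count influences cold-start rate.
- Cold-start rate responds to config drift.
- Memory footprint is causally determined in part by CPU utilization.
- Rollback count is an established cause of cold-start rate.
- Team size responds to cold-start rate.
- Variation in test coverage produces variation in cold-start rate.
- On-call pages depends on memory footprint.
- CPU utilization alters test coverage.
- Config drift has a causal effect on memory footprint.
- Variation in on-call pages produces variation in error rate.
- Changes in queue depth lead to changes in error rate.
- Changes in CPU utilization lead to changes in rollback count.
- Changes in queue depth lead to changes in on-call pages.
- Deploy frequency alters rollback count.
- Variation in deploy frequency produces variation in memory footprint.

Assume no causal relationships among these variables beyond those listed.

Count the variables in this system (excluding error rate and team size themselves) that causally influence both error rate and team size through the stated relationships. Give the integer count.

3

The common causes are: CPU utilization (to error rate via CPU utilization → memory footprint → on-call pages → error rate; to team size via CPU utilization → test coverage → cold-start rate → team size); config drift (to error rate via config drift → memory footprint → on-call pages → error rate; to team size via config drift → cold-start rate → team size); deploy frequency (to error rate via deploy frequency → memory footprint → on-call pages → error rate; to team size via deploy frequency → code churn → team size).
Every other variable lacks a causal path to at least one of error rate and team size.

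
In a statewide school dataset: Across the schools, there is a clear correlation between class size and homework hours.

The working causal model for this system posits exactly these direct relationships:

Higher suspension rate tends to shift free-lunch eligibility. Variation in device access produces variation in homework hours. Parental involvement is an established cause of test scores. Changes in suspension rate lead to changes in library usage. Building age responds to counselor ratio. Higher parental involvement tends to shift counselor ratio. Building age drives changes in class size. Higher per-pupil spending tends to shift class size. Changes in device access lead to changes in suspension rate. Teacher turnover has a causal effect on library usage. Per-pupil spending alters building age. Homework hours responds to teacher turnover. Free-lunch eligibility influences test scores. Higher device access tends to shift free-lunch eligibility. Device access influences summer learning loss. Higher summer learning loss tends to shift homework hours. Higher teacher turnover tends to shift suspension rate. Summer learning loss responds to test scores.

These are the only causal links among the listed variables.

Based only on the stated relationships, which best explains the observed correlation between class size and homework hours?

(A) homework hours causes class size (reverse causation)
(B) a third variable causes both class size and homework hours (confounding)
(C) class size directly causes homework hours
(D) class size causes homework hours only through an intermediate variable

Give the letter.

Parental involvement causes class size (parental involvement → counselor ratio → building age → class size) and homework hours (parental involvement → test scores → summer learning loss → homework hours) — a common cause creating the correlation.
There is no stated path from class size to homework hours or from homework hours to class size, so neither direct nor reverse causation applies.

B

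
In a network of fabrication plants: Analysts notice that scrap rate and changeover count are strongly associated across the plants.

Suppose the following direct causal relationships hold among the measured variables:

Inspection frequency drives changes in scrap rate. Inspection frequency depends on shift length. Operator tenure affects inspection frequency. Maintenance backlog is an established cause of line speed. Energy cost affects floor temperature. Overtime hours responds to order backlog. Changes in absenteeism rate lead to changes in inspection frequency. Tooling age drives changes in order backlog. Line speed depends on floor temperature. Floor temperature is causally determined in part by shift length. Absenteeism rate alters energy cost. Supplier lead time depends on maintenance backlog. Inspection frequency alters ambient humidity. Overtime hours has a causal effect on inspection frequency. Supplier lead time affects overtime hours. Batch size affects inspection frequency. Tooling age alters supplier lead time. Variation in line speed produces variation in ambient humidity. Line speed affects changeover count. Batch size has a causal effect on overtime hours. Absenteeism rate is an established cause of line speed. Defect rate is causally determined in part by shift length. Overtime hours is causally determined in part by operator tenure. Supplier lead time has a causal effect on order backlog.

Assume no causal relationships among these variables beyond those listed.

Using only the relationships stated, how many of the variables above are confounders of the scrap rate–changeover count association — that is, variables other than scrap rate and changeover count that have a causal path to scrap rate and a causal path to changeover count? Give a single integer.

3

The common causes are: absenteeism rate (to scrap rate via absenteeism rate → inspection frequency → scrap rate; to changeover count via absenteeism rate → line speed → changeover count); maintenance backlog (to scrap rate via maintenance backlog → supplier lead time → overtime hours → inspection frequency → scrap rate; to changeover count via maintenance backlog → line speed → changeover count); shift length (to scrap rate via shift length → inspection frequency → scrap rate; to changeover count via shift length → floor temperature → line speed → changeover count).
Every other variable lacks a causal path to at least one of scrap rate and changeover count.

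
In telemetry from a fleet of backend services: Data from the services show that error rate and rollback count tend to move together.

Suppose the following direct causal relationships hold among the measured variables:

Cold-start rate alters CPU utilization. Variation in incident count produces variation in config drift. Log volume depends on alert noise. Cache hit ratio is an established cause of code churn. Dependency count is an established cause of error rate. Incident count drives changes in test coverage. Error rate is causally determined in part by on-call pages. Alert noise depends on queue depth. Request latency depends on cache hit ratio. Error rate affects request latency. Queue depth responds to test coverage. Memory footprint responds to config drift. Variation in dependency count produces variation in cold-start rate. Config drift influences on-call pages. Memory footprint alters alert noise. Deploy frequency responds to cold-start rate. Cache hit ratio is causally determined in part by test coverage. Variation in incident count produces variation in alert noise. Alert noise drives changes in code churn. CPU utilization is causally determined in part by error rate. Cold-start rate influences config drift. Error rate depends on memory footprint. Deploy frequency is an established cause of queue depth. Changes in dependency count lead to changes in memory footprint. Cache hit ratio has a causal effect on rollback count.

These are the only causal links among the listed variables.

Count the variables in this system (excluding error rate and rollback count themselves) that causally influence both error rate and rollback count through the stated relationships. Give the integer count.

1

The common causes are: incident count (to error rate via incident count → config drift → on-call pages → error rate; to rollback count via incident count → test coverage → cache hit ratio → rollback count).
Every other variable lacks a causal path to at least one of error rate and rollback count.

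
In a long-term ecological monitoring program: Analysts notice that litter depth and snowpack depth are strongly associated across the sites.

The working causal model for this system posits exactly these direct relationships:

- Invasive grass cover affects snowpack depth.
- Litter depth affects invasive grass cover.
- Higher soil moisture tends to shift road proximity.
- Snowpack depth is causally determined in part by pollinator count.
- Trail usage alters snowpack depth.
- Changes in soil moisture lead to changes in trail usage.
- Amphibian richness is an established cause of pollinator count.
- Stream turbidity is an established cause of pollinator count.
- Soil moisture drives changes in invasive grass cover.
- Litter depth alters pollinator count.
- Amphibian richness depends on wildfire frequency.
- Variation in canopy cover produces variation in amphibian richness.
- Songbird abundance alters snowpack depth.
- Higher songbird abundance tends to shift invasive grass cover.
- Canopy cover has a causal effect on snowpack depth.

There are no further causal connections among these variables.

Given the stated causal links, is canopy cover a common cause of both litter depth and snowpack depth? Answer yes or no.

no

Canopy cover has no stated causal path to litter depth. A confounder must cause both variables, so canopy cover does not qualify.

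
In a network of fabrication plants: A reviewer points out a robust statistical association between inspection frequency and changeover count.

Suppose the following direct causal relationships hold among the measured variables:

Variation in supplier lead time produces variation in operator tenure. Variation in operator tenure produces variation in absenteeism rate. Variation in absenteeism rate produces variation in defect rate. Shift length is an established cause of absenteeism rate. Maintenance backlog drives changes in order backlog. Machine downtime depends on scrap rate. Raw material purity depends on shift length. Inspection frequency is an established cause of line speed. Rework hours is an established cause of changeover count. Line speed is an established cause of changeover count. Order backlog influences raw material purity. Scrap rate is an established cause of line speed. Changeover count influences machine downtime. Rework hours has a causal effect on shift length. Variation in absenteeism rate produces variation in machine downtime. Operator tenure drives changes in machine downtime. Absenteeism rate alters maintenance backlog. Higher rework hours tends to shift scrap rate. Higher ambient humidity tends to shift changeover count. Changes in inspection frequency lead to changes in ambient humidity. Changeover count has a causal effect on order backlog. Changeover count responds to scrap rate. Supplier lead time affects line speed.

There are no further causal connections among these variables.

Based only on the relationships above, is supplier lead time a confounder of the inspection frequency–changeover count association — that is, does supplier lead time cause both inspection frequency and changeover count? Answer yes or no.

no

Supplier lead time has no stated causal path to inspection frequency. A confounder must cause both variables, so supplier lead time does not qualify.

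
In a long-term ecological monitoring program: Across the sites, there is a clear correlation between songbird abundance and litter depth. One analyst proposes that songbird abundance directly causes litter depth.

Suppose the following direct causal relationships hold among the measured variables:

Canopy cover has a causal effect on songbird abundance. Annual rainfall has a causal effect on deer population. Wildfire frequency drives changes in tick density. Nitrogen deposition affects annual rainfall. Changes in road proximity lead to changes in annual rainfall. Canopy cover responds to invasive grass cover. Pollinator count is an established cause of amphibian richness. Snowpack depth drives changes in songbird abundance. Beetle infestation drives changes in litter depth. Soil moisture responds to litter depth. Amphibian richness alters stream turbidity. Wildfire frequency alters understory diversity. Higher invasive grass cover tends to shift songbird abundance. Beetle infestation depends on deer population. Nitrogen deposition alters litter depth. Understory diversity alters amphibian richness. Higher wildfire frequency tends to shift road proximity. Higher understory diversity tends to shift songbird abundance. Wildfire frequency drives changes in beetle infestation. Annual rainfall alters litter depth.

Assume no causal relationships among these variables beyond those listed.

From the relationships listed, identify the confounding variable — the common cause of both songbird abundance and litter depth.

wildfire frequency

Wildfire frequency has a causal path to songbird abundance (wildfire frequency → understory diversity → songbird abundance) and a separate causal path to litter depth (wildfire frequency → beetle infestation → litter depth), so it is a common cause of both.
No stated relationship gives songbird abundance a causal route to litter depth, so the correlation is explained by the shared upstream cause rather than a direct effect.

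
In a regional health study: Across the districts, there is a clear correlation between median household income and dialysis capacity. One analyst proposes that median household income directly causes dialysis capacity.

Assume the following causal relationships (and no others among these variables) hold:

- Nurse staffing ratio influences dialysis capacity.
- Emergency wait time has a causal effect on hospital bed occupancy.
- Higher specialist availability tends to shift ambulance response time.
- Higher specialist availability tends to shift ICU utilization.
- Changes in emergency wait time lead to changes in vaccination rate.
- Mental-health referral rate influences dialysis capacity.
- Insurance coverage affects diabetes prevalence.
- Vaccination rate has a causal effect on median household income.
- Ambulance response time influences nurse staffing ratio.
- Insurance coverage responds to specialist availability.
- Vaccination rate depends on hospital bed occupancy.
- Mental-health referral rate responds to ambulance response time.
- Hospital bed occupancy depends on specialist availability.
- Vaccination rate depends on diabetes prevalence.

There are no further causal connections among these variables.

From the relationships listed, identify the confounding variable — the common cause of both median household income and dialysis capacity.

Specialist availability has a causal path to median household income (specialist availability → hospital bed occupancy → vaccination rate → median household income) and a separate causal path to dialysis capacity (specialist availability → ambulance response time → mental-health referral rate → dialysis capacity), so it is a common cause of both.
No stated relationship gives median household income a causal route to dialysis capacity, so the correlation is explained by the shared upstream cause rather than a direct effect.

specialist availability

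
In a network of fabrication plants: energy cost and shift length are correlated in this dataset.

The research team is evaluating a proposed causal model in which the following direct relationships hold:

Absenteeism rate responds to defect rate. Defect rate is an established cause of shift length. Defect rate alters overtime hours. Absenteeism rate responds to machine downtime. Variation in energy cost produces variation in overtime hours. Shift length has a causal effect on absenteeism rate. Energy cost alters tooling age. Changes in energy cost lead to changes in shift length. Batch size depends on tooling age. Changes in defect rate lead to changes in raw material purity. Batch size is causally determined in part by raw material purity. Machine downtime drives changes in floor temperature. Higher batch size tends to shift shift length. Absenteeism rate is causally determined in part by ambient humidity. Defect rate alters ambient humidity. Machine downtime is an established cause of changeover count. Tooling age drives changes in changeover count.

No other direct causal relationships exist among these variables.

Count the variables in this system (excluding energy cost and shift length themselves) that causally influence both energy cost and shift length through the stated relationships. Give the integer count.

0

No listed variable has a causal path to both energy cost and shift length, so there are no common causes.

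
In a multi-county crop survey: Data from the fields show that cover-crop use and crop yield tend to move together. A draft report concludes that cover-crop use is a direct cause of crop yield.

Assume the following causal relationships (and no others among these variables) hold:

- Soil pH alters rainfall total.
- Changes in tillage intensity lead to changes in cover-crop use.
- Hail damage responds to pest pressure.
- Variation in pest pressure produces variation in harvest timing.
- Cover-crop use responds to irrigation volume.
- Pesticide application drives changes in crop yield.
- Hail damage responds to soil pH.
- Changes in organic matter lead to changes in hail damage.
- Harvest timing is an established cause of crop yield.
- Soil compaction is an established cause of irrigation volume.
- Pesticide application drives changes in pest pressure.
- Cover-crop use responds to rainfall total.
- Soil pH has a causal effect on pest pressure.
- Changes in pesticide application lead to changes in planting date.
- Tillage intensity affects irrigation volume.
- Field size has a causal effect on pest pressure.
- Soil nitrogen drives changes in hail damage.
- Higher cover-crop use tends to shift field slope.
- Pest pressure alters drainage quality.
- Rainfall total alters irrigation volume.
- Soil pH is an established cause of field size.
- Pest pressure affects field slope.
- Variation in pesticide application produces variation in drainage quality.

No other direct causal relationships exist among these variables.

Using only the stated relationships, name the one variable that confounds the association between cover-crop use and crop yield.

soil pH

Soil pH has a causal path to cover-crop use (soil pH → rainfall total → cover-crop use) and a separate causal path to crop yield (soil pH → pest pressure → harvest timing → crop yield), so it is a common cause of both.
No stated relationship gives cover-crop use a causal route to crop yield, so the correlation is explained by the shared upstream cause rather than a direct effect.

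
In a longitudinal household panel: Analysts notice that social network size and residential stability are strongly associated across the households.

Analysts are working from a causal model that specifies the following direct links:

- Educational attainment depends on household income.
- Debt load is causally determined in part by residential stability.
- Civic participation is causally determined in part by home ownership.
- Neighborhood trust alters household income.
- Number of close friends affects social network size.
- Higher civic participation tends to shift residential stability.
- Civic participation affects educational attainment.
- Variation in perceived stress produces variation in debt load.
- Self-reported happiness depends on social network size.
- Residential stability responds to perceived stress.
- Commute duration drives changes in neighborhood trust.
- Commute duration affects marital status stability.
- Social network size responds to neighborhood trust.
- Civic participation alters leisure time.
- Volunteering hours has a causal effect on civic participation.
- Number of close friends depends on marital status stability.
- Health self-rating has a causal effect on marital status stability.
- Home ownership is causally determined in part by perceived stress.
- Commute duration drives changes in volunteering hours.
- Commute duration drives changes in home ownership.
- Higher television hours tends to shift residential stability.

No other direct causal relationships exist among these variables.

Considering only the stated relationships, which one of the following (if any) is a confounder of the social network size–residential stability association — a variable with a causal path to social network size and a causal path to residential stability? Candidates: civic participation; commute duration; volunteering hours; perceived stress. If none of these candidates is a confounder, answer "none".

Commute duration causes social network size (commute duration → neighborhood trust → social network size) and also causes residential stability (commute duration → home ownership → civic participation → residential stability); it is a common cause of both.
Each of the other candidates lacks a causal path to at least one of social network size and residential stability, so they do not confound the relationship.

commute duration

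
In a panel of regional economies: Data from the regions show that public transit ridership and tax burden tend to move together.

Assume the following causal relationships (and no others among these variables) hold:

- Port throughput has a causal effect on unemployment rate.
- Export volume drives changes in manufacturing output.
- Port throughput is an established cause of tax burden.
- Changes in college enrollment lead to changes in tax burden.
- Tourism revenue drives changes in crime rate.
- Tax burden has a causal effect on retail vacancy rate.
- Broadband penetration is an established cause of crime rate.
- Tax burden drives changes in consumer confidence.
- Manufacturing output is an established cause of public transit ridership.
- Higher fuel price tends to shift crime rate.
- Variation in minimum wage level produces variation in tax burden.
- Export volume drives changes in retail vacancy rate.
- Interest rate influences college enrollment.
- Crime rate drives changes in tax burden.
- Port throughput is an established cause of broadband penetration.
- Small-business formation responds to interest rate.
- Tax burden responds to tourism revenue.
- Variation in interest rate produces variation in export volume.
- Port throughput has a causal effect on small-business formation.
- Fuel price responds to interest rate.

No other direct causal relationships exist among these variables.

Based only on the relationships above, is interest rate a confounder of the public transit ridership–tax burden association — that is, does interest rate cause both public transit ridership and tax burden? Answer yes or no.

Interest rate has a causal path to public transit ridership (interest rate → export volume → manufacturing output → public transit ridership) and to tax burden (interest rate → college enrollment → tax burden), so it is a common cause of both — a confounder.

yes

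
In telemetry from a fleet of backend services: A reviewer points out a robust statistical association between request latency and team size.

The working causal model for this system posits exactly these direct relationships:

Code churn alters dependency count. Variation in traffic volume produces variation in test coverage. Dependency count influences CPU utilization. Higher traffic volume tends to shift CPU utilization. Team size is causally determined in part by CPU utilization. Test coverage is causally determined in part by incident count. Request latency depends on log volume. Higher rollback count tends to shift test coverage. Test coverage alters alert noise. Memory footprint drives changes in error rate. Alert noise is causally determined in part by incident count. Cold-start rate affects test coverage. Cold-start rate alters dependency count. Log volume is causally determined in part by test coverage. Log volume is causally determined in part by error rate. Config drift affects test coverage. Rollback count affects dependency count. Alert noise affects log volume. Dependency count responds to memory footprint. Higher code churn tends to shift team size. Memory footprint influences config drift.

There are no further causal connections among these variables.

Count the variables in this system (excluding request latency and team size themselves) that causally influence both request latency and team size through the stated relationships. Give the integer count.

4

The common causes are: cold-start rate (to request latency via cold-start rate → test coverage → log volume → request latency; to team size via cold-start rate → dependency count → CPU utilization → team size); memory footprint (to request latency via memory footprint → error rate → log volume → request latency; to team size via memory footprint → dependency count → CPU utilization → team size); rollback count (to request latency via rollback count → test coverage → log volume → request latency; to team size via rollback count → dependency count → CPU utilization → team size); traffic volume (to request latency via traffic volume → test coverage → log volume → request latency; to team size via traffic volume → CPU utilization → team size).
Every other variable lacks a causal path to at least one of request latency and team size.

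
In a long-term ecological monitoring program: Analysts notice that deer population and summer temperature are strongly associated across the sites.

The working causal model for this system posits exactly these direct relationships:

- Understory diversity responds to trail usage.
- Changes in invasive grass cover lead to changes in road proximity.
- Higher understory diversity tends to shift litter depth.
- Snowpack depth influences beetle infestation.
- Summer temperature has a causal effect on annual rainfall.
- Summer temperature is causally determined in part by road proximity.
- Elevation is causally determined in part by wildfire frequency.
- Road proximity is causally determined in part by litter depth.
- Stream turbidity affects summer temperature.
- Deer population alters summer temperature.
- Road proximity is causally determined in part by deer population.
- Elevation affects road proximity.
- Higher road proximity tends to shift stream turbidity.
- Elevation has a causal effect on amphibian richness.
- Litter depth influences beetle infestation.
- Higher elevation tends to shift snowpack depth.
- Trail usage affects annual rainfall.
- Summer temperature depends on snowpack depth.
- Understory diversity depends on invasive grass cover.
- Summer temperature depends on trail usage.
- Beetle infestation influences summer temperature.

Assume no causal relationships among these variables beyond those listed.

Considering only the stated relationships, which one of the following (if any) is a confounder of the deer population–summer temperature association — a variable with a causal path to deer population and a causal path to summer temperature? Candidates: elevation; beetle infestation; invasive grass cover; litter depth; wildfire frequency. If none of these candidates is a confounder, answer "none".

none

None of the listed candidates has causal paths to both deer population and summer temperature in the stated relationships, so none is a common cause.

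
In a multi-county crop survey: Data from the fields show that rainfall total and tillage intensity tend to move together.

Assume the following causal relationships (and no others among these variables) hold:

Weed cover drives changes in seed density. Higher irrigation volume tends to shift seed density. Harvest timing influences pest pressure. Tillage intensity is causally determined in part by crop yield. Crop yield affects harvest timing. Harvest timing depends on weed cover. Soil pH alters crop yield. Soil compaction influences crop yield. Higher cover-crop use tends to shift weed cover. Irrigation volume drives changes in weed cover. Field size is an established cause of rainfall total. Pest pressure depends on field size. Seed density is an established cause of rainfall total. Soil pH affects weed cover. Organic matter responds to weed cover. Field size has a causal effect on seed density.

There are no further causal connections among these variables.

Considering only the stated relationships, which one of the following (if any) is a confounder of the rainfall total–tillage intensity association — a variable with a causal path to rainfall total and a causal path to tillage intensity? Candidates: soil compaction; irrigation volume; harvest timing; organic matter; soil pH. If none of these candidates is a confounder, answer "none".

Soil pH causes rainfall total (soil pH → weed cover → seed density → rainfall total) and also causes tillage intensity (soil pH → crop yield → tillage intensity); it is a common cause of both.
Each of the other candidates lacks a causal path to at least one of rainfall total and tillage intensity, so they do not confound the relationship.

soil pH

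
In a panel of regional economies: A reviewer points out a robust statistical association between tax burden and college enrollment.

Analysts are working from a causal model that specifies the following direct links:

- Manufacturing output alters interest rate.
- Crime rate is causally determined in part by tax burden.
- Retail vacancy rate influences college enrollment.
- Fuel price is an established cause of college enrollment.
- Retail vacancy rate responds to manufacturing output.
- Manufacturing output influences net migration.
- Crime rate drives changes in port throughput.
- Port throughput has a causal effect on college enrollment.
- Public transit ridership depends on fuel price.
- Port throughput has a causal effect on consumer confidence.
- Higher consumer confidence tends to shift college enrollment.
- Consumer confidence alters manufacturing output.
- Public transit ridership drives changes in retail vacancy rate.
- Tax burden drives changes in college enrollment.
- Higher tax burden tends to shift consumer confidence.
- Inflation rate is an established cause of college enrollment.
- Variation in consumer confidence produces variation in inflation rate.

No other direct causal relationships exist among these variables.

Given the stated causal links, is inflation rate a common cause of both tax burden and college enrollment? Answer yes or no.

no

Inflation rate has no stated causal path to tax burden. A confounder must cause both variables, so inflation rate does not qualify.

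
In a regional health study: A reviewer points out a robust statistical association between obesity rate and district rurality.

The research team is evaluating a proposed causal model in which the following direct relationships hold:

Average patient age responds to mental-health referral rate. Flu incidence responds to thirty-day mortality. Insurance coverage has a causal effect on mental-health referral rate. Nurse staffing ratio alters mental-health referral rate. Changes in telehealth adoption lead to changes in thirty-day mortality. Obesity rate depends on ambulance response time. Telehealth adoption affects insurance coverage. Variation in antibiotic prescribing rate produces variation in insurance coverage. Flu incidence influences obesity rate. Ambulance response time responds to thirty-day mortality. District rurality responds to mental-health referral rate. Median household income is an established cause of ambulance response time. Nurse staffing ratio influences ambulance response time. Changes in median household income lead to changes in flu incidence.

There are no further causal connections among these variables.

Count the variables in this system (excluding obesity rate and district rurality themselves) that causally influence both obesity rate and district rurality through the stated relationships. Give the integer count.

The common causes are: nurse staffing ratio (to obesity rate via nurse staffing ratio → ambulance response time → obesity rate; to district rurality via nurse staffing ratio → mental-health referral rate → district rurality); telehealth adoption (to obesity rate via telehealth adoption → thirty-day mortality → flu incidence → obesity rate; to district rurality via telehealth adoption → insurance coverage → mental-health referral rate → district rurality).
Every other variable lacks a causal path to at least one of obesity rate and district rurality.

2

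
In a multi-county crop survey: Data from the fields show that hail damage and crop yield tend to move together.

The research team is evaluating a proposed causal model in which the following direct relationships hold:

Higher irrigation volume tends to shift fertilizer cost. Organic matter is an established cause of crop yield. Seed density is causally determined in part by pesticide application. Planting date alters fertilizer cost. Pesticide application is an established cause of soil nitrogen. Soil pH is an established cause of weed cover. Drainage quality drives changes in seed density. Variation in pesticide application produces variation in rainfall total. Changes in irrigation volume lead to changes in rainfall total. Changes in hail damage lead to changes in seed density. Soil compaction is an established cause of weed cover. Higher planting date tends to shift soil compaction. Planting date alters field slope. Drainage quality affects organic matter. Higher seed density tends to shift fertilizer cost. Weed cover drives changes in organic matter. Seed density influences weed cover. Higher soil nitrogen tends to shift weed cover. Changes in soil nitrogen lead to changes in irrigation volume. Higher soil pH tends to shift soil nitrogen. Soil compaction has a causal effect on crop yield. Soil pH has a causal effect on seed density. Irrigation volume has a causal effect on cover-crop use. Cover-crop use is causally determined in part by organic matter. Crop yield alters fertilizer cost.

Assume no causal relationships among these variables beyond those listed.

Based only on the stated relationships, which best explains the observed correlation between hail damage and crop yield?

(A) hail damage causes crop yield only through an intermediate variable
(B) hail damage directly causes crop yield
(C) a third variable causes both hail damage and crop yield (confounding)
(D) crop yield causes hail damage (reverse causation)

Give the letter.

Hail damage reaches crop yield through hail damage → seed density → weed cover → organic matter → crop yield — an indirect causal chain with no direct hail damage → crop yield link. No variable causes both hail damage and crop yield, so confounding is ruled out; the effect is mediated.

A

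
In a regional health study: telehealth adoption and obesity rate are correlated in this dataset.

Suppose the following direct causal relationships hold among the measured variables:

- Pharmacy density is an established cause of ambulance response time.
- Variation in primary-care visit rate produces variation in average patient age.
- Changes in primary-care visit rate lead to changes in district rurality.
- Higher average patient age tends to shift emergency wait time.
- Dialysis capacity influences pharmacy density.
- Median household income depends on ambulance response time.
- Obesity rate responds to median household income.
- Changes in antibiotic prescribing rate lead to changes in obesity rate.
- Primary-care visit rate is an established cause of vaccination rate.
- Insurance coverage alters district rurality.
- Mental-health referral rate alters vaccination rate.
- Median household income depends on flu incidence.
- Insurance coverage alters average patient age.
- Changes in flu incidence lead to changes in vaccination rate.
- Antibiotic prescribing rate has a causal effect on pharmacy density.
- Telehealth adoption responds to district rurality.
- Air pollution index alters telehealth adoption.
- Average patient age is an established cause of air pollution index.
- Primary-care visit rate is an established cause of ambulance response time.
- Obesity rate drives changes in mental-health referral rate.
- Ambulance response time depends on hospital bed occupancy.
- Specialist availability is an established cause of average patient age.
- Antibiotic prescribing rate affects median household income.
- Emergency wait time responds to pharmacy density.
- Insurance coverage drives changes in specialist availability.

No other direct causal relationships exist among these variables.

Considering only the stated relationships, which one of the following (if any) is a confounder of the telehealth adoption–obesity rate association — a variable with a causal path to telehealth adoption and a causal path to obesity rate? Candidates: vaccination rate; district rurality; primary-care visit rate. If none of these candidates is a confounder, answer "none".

Primary-care visit rate causes telehealth adoption (primary-care visit rate → district rurality → telehealth adoption) and also causes obesity rate (primary-care visit rate → ambulance response time → median household income → obesity rate); it is a common cause of both.
Each of the other candidates lacks a causal path to at least one of telehealth adoption and obesity rate, so they do not confound the relationship.

primary-care visit rate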